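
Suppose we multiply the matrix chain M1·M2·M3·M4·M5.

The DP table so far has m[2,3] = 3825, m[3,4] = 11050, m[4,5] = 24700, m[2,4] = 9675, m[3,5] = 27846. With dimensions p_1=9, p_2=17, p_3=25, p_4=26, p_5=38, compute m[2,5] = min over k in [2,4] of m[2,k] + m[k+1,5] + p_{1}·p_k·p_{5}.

m[2,5] = min over k∈[2,4] of m[2,k]+m[k+1,5]+p_{1}·p_k·p_{5}.
k=2: 0 + 27846 + 9·17·38 = 33660; k=3: 3825 + 24700 + 9·25·38 = 37075; k=4: 9675 + 0 + 9·26·38 = 18567.
Minimum: 18567 at k=4.

18567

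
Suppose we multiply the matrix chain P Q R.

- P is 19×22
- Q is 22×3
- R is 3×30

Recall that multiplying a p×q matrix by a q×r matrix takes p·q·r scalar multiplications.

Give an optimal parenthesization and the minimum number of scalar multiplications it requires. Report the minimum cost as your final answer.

2964

(P (Q R)): cost 14520.
((P Q) R): cost 2964.
Optimal: ((P Q) R) with cost 2964.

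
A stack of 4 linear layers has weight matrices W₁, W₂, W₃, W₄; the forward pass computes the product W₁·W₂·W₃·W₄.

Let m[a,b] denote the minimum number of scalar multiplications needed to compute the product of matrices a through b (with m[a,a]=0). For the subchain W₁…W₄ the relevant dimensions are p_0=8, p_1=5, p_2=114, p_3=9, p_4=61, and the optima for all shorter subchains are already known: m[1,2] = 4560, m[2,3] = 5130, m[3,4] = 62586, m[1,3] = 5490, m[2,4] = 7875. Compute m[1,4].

m[1,4] = min over k∈[1,3] of m[1,k]+m[k+1,4]+p_{0}·p_k·p_{4}.
k=1: 0 + 7875 + 8·5·61 = 10315; k=2: 4560 + 62586 + 8·114·61 = 122778; k=3: 5490 + 0 + 8·9·61 = 9882.
Minimum: 9882 at k=3.

9882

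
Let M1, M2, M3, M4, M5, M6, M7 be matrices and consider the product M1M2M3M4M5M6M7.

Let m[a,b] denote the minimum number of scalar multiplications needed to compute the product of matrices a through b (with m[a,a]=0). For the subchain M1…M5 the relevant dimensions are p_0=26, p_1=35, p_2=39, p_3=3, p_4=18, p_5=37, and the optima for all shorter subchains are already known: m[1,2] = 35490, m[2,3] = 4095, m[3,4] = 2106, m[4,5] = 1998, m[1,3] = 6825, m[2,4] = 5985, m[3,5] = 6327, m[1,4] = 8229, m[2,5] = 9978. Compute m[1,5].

11709

m[1,5] = min over k∈[1,4] of m[1,k]+m[k+1,5]+p_{0}·p_k·p_{5}.
k=1: 0 + 9978 + 26·35·37 = 43648; k=2: 35490 + 6327 + 26·39·37 = 79335; k=3: 6825 + 1998 + 26·3·37 = 11709; k=4: 8229 + 0 + 26·18·37 = 25545.
Minimum: 11709 at k=3.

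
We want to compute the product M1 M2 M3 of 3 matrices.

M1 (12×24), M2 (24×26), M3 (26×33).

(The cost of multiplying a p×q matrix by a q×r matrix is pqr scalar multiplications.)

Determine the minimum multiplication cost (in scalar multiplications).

17784

Order (M1 (M2 M3)): (M2 M3): 24×26 by 26×33 → 24×33, cost 24·26·33 = 20592; (M1 (M2 M3)): 12×24 by 24×33 → 12×33, cost 12·24·33 = 9504; cumulative 30096. Total 30096.
Order ((M1 M2) M3): (M1 M2): 12×24 by 24×26 → 12×26, cost 12·24·26 = 7488; ((M1 M2) M3): 12×26 by 26×33 → 12×33, cost 12·26·33 = 10296; cumulative 17784. Total 17784.
Minimum: 17784.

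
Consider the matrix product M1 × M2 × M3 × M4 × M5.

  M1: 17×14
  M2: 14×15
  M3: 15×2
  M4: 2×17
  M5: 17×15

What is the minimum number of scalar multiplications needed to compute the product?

1916

Adjacent pairs: M1M2 = 17·14·15 = 3570; M2M3 = 14·15·2 = 420; M3M4 = 15·2·17 = 510; M4M5 = 2·17·15 = 510.
Length 3: M1..M3: k=1: 0+420+17·14·2=896; k=2: 3570+0+17·15·2=4080 → min 896 | M2..M4: k=2: 0+510+14·15·17=4080; k=3: 420+0+14·2·17=896 → min 896 | M3..M5: k=3: 0+510+15·2·15=960; k=4: 510+0+15·17·15=4335 → min 960.
Length 4: M1..M4: k=1: 0+896+17·14·17=4942; k=2: 3570+510+17·15·17=8415; k=3: 896+0+17·2·17=1474 → min 1474 | M2..M5: k=2: 0+960+14·15·15=4110; k=3: 420+510+14·2·15=1350; k=4: 896+0+14·17·15=4466 → min 1350.
Length 5: M1..M5: k=1: 0+1350+17·14·15=4920; k=2: 3570+960+17·15·15=8355; k=3: 896+510+17·2·15=1916; k=4: 1474+0+17·17·15=5809 → min 1916.
Optimal order: ((M1 × (M2 × M3)) × (M4 × M5)) with cost 1916.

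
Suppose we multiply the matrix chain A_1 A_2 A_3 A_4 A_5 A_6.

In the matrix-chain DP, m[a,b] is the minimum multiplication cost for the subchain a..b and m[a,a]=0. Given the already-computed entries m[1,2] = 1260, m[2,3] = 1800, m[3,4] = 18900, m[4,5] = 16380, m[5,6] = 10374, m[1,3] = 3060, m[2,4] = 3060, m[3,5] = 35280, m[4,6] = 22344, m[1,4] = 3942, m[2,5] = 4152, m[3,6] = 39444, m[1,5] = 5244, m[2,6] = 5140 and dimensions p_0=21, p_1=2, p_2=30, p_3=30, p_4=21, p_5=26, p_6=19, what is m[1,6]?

5938

m[1,6] = min over k∈[1,5] of m[1,k]+m[k+1,6]+p_{0}·p_k·p_{6}.
k=1: 0 + 5140 + 21·2·19 = 5938; k=2: 1260 + 39444 + 21·30·19 = 52674; k=3: 3060 + 22344 + 21·30·19 = 37374; k=4: 3942 + 10374 + 21·21·19 = 22695; k=5: 5244 + 0 + 21·26·19 = 15618.
Minimum: 5938 at k=1.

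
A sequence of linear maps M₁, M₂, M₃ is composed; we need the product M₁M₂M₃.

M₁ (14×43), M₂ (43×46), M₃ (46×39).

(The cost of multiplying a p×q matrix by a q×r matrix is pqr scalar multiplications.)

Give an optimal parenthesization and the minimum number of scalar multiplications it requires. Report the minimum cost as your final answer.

(M₁(M₂M₃)): cost 100620.
((M₁M₂)M₃): cost 52808.
Optimal: ((M₁M₂)M₃) with cost 52808.

52808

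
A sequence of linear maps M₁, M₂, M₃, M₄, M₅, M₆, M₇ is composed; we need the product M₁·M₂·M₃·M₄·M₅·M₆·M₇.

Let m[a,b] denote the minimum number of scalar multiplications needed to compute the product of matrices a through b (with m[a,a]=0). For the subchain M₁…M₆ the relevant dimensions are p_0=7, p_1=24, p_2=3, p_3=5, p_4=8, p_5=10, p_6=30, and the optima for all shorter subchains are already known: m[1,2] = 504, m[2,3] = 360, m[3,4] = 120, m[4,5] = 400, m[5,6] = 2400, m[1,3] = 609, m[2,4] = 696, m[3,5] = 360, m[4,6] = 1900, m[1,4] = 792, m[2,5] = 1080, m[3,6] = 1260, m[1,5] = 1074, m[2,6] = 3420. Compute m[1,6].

m[1,6] = min over k∈[1,5] of m[1,k]+m[k+1,6]+p_{0}·p_k·p_{6}.
k=1: 0 + 3420 + 7·24·30 = 8460; k=2: 504 + 1260 + 7·3·30 = 2394; k=3: 609 + 1900 + 7·5·30 = 3559; k=4: 792 + 2400 + 7·8·30 = 4872; k=5: 1074 + 0 + 7·10·30 = 3174.
Minimum: 2394 at k=2.

2394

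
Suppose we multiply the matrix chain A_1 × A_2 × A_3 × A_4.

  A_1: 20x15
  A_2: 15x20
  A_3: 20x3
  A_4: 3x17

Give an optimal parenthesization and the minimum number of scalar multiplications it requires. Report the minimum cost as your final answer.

2820

Adjacent pairs: A_1A_2 = 20·15·20 = 6000; A_2A_3 = 15·20·3 = 900; A_3A_4 = 20·3·17 = 1020.
Length 3: A_1..A_3: k=1: 0+900+20·15·3=1800; k=2: 6000+0+20·20·3=7200 → min 1800 | A_2..A_4: k=2: 0+1020+15·20·17=6120; k=3: 900+0+15·3·17=1665 → min 1665.
Length 4: A_1..A_4: k=1: 0+1665+20·15·17=6765; k=2: 6000+1020+20·20·17=13820; k=3: 1800+0+20·3·17=2820 → min 2820.
Optimal parenthesization: ((A_1 × (A_2 × A_3)) × A_4) with cost 2820.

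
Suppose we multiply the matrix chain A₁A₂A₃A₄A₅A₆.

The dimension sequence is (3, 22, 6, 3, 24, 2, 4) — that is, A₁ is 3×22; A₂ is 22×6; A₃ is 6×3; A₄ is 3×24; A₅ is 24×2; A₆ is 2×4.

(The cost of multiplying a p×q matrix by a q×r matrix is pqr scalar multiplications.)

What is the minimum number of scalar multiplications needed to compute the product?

Adjacent pairs: A₁A₂ = 3·22·6 = 396; A₂A₃ = 22·6·3 = 396; A₃A₄ = 6·3·24 = 432; A₄A₅ = 3·24·2 = 144; A₅A₆ = 24·2·4 = 192.
Length 3: A₁..A₃: k=1: 0+396+3·22·3=594; k=2: 396+0+3·6·3=450 → min 450 | A₂..A₄: k=2: 0+432+22·6·24=3600; k=3: 396+0+22·3·24=1980 → min 1980 | A₃..A₅: k=3: 0+144+6·3·2=180; k=4: 432+0+6·24·2=720 → min 180 | A₄..A₆: k=4: 0+192+3·24·4=480; k=5: 144+0+3·2·4=168 → min 168.
Length 4: A₁..A₄: k=1: 0+1980+3·22·24=3564; k=2: 396+432+3·6·24=1260; k=3: 450+0+3·3·24=666 → min 666 | A₂..A₅: k=2: 0+180+22·6·2=444; k=3: 396+144+22·3·2=672; k=4: 1980+0+22·24·2=3036 → min 444 | A₃..A₆: k=3: 0+168+6·3·4=240; k=4: 432+192+6·24·4=1200; k=5: 180+0+6·2·4=228 → min 228.
Length 5: A₁..A₅: k=1: 0+444+3·22·2=576; k=2: 396+180+3·6·2=612; k=3: 450+144+3·3·2=612; k=4: 666+0+3·24·2=810 → min 576 | A₂..A₆: k=2: 0+228+22·6·4=756; k=3: 396+168+22·3·4=828; k=4: 1980+192+22·24·4=4284; k=5: 444+0+22·2·4=620 → min 620.
Length 6: A₁..A₆: k=1: 0+620+3·22·4=884; k=2: 396+228+3·6·4=696; k=3: 450+168+3·3·4=654; k=4: 666+192+3·24·4=1146; k=5: 576+0+3·2·4=600 → min 600.
Optimal order: ((A₁(A₂(A₃(A₄A₅))))A₆) with cost 600.

600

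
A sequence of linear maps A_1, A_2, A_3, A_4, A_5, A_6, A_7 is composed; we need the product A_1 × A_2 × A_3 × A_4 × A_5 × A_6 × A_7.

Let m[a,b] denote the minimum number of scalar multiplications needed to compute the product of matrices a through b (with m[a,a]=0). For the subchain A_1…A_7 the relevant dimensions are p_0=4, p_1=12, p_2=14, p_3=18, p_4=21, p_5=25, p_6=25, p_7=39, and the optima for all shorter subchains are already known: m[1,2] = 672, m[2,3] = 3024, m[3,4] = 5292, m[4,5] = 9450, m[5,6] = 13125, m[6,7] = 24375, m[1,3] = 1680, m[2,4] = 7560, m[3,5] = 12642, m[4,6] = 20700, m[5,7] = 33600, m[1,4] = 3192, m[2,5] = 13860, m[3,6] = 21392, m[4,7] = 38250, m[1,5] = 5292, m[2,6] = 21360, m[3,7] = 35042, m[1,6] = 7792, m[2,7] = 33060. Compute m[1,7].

m[1,7] = min over k∈[1,6] of m[1,k]+m[k+1,7]+p_{0}·p_k·p_{7}.
k=1: 0 + 33060 + 4·12·39 = 34932; k=2: 672 + 35042 + 4·14·39 = 37898; k=3: 1680 + 38250 + 4·18·39 = 42738; k=4: 3192 + 33600 + 4·21·39 = 40068; k=5: 5292 + 24375 + 4·25·39 = 33567; k=6: 7792 + 0 + 4·25·39 = 11692.
Minimum: 11692 at k=6.

11692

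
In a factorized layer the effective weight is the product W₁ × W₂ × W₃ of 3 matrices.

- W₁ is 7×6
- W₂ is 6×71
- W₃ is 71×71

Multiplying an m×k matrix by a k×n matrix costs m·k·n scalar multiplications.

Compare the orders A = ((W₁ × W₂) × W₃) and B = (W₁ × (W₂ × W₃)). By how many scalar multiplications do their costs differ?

Order A = ((W₁ × W₂) × W₃): (W₁ × W₂): 7×6 by 6×71 → 7×71, cost 7·6·71 = 2982; ((W₁ × W₂) × W₃): 7×71 by 71×71 → 7×71, cost 7·71·71 = 35287; cumulative 38269. Total 38269.
Order B = (W₁ × (W₂ × W₃)): (W₂ × W₃): 6×71 by 71×71 → 6×71, cost 6·71·71 = 30246; (W₁ × (W₂ × W₃)): 7×6 by 6×71 → 7×71, cost 7·6·71 = 2982; cumulative 33228. Total 33228.
Difference: |38269 − 33228| = 5041.

5041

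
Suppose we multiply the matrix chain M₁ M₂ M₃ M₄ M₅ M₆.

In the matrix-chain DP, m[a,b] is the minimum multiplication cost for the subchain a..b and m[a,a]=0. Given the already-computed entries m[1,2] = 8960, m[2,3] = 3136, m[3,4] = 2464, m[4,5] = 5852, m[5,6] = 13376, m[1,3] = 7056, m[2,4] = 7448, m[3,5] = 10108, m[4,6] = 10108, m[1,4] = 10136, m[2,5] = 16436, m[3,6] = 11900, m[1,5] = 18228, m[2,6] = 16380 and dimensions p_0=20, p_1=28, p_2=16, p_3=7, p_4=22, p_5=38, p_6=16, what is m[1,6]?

19404

m[1,6] = min over k∈[1,5] of m[1,k]+m[k+1,6]+p_{0}·p_k·p_{6}.
k=1: 0 + 16380 + 20·28·16 = 25340; k=2: 8960 + 11900 + 20·16·16 = 25980; k=3: 7056 + 10108 + 20·7·16 = 19404; k=4: 10136 + 13376 + 20·22·16 = 30552; k=5: 18228 + 0 + 20·38·16 = 30388.
Minimum: 19404 at k=3.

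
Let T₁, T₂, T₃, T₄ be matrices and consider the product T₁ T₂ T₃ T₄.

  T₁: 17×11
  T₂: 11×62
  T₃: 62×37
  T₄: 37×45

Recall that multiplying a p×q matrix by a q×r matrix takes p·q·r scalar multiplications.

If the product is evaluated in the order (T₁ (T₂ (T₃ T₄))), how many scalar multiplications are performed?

(T₃ T₄): 62×37 by 37×45 → 62×45, cost 62·37·45 = 103230
(T₂ (T₃ T₄)): 11×62 by 62×45 → 11×45, cost 11·62·45 = 30690; cumulative 133920
(T₁ (T₂ (T₃ T₄))): 17×11 by 11×45 → 17×45, cost 17·11·45 = 8415; cumulative 142335
Total: 142335 scalar multiplications.

142335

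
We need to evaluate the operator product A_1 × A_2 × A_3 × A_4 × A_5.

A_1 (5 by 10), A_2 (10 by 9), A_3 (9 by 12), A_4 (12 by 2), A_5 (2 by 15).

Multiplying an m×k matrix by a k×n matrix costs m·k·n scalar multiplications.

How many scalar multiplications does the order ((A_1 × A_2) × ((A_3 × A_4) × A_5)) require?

(A_1 × A_2): 5×10 by 10×9 → 5×9, cost 5·10·9 = 450
(A_3 × A_4): 9×12 by 12×2 → 9×2, cost 9·12·2 = 216
((A_3 × A_4) × A_5): 9×2 by 2×15 → 9×15, cost 9·2·15 = 270; cumulative 486
((A_1 × A_2) × ((A_3 × A_4) × A_5)): 5×9 by 9×15 → 5×15, cost 5·9·15 = 675; cumulative 1611
Total: 1611 scalar multiplications.

1611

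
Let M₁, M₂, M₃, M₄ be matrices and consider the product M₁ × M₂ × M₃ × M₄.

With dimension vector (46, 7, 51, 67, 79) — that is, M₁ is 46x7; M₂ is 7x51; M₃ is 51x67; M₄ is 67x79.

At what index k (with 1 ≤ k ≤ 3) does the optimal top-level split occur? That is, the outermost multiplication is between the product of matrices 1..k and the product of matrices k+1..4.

Adjacent pairs: M₁M₂ = 46·7·51 = 16422; M₂M₃ = 7·51·67 = 23919; M₃M₄ = 51·67·79 = 269943.
Length 3: M₁..M₃: k=1: 0+23919+46·7·67=45493; k=2: 16422+0+46·51·67=173604 → min 45493 | M₂..M₄: k=2: 0+269943+7·51·79=298146; k=3: 23919+0+7·67·79=60970 → min 60970.
Top-level splits: k=1: (M₁..M₁)·(M₂..M₄) → 0+60970+46·7·79 = 86408; k=2: (M₁..M₂)·(M₃..M₄) → 16422+269943+46·51·79 = 471699; k=3: (M₁..M₃)·(M₄..M₄) → 45493+0+46·67·79 = 288971.
Best split is after M₁, i.e. k = 1.

1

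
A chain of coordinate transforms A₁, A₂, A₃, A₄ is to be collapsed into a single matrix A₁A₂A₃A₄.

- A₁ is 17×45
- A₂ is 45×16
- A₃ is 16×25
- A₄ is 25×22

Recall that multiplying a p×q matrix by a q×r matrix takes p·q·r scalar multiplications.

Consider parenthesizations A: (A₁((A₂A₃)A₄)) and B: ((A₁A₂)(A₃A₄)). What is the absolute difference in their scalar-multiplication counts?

32556

Order A = (A₁((A₂A₃)A₄)): (A₂A₃): 45×16 by 16×25 → 45×25, cost 45·16·25 = 18000; ((A₂A₃)A₄): 45×25 by 25×22 → 45×22, cost 45·25·22 = 24750; cumulative 42750; (A₁((A₂A₃)A₄)): 17×45 by 45×22 → 17×22, cost 17·45·22 = 16830; cumulative 59580. Total 59580.
Order B = ((A₁A₂)(A₃A₄)): (A₁A₂): 17×45 by 45×16 → 17×16, cost 17·45·16 = 12240; (A₃A₄): 16×25 by 25×22 → 16×22, cost 16·25·22 = 8800; ((A₁A₂)(A₃A₄)): 17×16 by 16×22 → 17×22, cost 17·16·22 = 5984; cumulative 27024. Total 27024.
Difference: |59580 − 27024| = 32556.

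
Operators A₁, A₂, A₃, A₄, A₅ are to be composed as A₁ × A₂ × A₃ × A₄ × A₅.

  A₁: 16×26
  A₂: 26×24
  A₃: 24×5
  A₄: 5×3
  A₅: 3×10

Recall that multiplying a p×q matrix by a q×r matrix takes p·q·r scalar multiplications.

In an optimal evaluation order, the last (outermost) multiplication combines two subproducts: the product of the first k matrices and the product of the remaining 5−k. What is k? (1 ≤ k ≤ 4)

Adjacent pairs: A₁A₂ = 16·26·24 = 9984; A₂A₃ = 26·24·5 = 3120; A₃A₄ = 24·5·3 = 360; A₄A₅ = 5·3·10 = 150.
Length 3: A₁..A₃: k=1: 0+3120+16·26·5=5200; k=2: 9984+0+16·24·5=11904 → min 5200 | A₂..A₄: k=2: 0+360+26·24·3=2232; k=3: 3120+0+26·5·3=3510 → min 2232 | A₃..A₅: k=3: 0+150+24·5·10=1350; k=4: 360+0+24·3·10=1080 → min 1080.
Length 4: A₁..A₄: k=1: 0+2232+16·26·3=3480; k=2: 9984+360+16·24·3=11496; k=3: 5200+0+16·5·3=5440 → min 3480 | A₂..A₅: k=2: 0+1080+26·24·10=7320; k=3: 3120+150+26·5·10=4570; k=4: 2232+0+26·3·10=3012 → min 3012.
Top-level splits: k=1: (A₁..A₁)·(A₂..A₅) → 0+3012+16·26·10 = 7172; k=2: (A₁..A₂)·(A₃..A₅) → 9984+1080+16·24·10 = 14904; k=3: (A₁..A₃)·(A₄..A₅) → 5200+150+16·5·10 = 6150; k=4: (A₁..A₄)·(A₅..A₅) → 3480+0+16·3·10 = 3960.
Best split is after A₄, i.e. k = 4.

4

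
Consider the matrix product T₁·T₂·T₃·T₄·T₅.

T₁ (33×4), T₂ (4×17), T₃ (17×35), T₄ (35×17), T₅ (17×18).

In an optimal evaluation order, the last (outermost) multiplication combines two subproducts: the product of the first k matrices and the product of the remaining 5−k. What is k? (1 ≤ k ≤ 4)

1

Adjacent pairs: T₁T₂ = 33·4·17 = 2244; T₂T₃ = 4·17·35 = 2380; T₃T₄ = 17·35·17 = 10115; T₄T₅ = 35·17·18 = 10710.
Length 3: T₁..T₃: k=1: 0+2380+33·4·35=7000; k=2: 2244+0+33·17·35=21879 → min 7000 | T₂..T₄: k=2: 0+10115+4·17·17=11271; k=3: 2380+0+4·35·17=4760 → min 4760 | T₃..T₅: k=3: 0+10710+17·35·18=21420; k=4: 10115+0+17·17·18=15317 → min 15317.
Length 4: T₁..T₄: k=1: 0+4760+33·4·17=7004; k=2: 2244+10115+33·17·17=21896; k=3: 7000+0+33·35·17=26635 → min 7004 | T₂..T₅: k=2: 0+15317+4·17·18=16541; k=3: 2380+10710+4·35·18=15610; k=4: 4760+0+4·17·18=5984 → min 5984.
Top-level splits: k=1: (T₁..T₁)·(T₂..T₅) → 0+5984+33·4·18 = 8360; k=2: (T₁..T₂)·(T₃..T₅) → 2244+15317+33·17·18 = 27659; k=3: (T₁..T₃)·(T₄..T₅) → 7000+10710+33·35·18 = 38500; k=4: (T₁..T₄)·(T₅..T₅) → 7004+0+33·17·18 = 17102.
Best split is after T₁, i.e. k = 1.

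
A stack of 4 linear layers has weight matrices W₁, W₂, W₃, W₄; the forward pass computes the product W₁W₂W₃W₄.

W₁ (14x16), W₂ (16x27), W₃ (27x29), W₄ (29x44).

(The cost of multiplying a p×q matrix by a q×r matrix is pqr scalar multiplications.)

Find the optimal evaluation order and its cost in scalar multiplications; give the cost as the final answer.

Adjacent pairs: W₁W₂ = 14·16·27 = 6048; W₂W₃ = 16·27·29 = 12528; W₃W₄ = 27·29·44 = 34452.
Length 3: W₁..W₃: k=1: 0+12528+14·16·29=19024; k=2: 6048+0+14·27·29=17010 → min 17010 | W₂..W₄: k=2: 0+34452+16·27·44=53460; k=3: 12528+0+16·29·44=32944 → min 32944.
Length 4: W₁..W₄: k=1: 0+32944+14·16·44=42800; k=2: 6048+34452+14·27·44=57132; k=3: 17010+0+14·29·44=34874 → min 34874.
Optimal parenthesization: (((W₁W₂)W₃)W₄) with cost 34874.

34874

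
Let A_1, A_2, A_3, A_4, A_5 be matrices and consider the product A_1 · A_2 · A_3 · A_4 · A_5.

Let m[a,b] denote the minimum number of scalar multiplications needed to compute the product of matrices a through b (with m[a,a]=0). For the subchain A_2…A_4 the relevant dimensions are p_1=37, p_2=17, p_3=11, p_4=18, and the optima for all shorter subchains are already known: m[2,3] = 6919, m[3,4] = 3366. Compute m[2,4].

14245

m[2,4] = min over k∈[2,3] of m[2,k]+m[k+1,4]+p_{1}·p_k·p_{4}.
k=2: 0 + 3366 + 37·17·18 = 14688; k=3: 6919 + 0 + 37·11·18 = 14245.
Minimum: 14245 at k=3.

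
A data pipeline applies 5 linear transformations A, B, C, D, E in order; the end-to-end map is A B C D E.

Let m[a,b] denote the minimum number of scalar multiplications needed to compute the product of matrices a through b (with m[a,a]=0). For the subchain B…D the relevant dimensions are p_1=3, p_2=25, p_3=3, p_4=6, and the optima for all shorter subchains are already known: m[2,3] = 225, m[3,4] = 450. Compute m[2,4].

m[2,4] = min over k∈[2,3] of m[2,k]+m[k+1,4]+p_{1}·p_k·p_{4}.
k=2: 0 + 450 + 3·25·6 = 900; k=3: 225 + 0 + 3·3·6 = 279.
Minimum: 279 at k=3.

279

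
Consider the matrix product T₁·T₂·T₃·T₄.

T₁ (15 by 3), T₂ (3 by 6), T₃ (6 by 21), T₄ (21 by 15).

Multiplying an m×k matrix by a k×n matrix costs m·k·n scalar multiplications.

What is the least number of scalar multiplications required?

1998

Adjacent pairs: T₁T₂ = 15·3·6 = 270; T₂T₃ = 3·6·21 = 378; T₃T₄ = 6·21·15 = 1890.
Length 3: T₁..T₃: k=1: 0+378+15·3·21=1323; k=2: 270+0+15·6·21=2160 → min 1323 | T₂..T₄: k=2: 0+1890+3·6·15=2160; k=3: 378+0+3·21·15=1323 → min 1323.
Length 4: T₁..T₄: k=1: 0+1323+15·3·15=1998; k=2: 270+1890+15·6·15=3510; k=3: 1323+0+15·21·15=6048 → min 1998.
Optimal order: (T₁·((T₂·T₃)·T₄)) with cost 1998.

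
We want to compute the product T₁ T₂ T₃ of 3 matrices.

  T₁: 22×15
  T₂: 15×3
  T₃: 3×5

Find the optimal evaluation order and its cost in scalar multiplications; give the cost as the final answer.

(T₁ (T₂ T₃)): cost 1875.
((T₁ T₂) T₃): cost 1320.
Optimal: ((T₁ T₂) T₃) with cost 1320.

1320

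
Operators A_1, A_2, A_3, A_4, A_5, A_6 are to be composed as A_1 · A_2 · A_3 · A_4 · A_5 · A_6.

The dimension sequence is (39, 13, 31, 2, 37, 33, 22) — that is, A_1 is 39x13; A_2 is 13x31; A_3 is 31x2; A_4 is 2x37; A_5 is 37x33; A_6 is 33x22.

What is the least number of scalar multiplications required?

7430

Adjacent pairs: A_1A_2 = 39·13·31 = 15717; A_2A_3 = 13·31·2 = 806; A_3A_4 = 31·2·37 = 2294; A_4A_5 = 2·37·33 = 2442; A_5A_6 = 37·33·22 = 26862.
Length 3: A_1..A_3: k=1: 0+806+39·13·2=1820; k=2: 15717+0+39·31·2=18135 → min 1820 | A_2..A_4: k=2: 0+2294+13·31·37=17205; k=3: 806+0+13·2·37=1768 → min 1768 | A_3..A_5: k=3: 0+2442+31·2·33=4488; k=4: 2294+0+31·37·33=40145 → min 4488 | A_4..A_6: k=4: 0+26862+2·37·22=28490; k=5: 2442+0+2·33·22=3894 → min 3894.
Length 4: A_1..A_4: k=1: 0+1768+39·13·37=20527; k=2: 15717+2294+39·31·37=62744; k=3: 1820+0+39·2·37=4706 → min 4706 | A_2..A_5: k=2: 0+4488+13·31·33=17787; k=3: 806+2442+13·2·33=4106; k=4: 1768+0+13·37·33=17641 → min 4106 | A_3..A_6: k=3: 0+3894+31·2·22=5258; k=4: 2294+26862+31·37·22=54390; k=5: 4488+0+31·33·22=26994 → min 5258.
Length 5: A_1..A_5: k=1: 0+4106+39·13·33=20837; k=2: 15717+4488+39·31·33=60102; k=3: 1820+2442+39·2·33=6836; k=4: 4706+0+39·37·33=52325 → min 6836 | A_2..A_6: k=2: 0+5258+13·31·22=14124; k=3: 806+3894+13·2·22=5272; k=4: 1768+26862+13·37·22=39212; k=5: 4106+0+13·33·22=13544 → min 5272.
Length 6: A_1..A_6: k=1: 0+5272+39·13·22=16426; k=2: 15717+5258+39·31·22=47573; k=3: 1820+3894+39·2·22=7430; k=4: 4706+26862+39·37·22=63314; k=5: 6836+0+39·33·22=35150 → min 7430.
Optimal order: ((A_1 · (A_2 · A_3)) · ((A_4 · A_5) · A_6)) with cost 7430.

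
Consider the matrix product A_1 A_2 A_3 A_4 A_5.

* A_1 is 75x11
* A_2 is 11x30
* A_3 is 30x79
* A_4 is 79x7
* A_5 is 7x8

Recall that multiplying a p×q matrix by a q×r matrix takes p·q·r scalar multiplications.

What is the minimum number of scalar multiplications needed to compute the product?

26116

Adjacent pairs: A_1A_2 = 75·11·30 = 24750; A_2A_3 = 11·30·79 = 26070; A_3A_4 = 30·79·7 = 16590; A_4A_5 = 79·7·8 = 4424.
Length 3: A_1..A_3: k=1: 0+26070+75·11·79=91245; k=2: 24750+0+75·30·79=202500 → min 91245 | A_2..A_4: k=2: 0+16590+11·30·7=18900; k=3: 26070+0+11·79·7=32153 → min 18900 | A_3..A_5: k=3: 0+4424+30·79·8=23384; k=4: 16590+0+30·7·8=18270 → min 18270.
Length 4: A_1..A_4: k=1: 0+18900+75·11·7=24675; k=2: 24750+16590+75·30·7=57090; k=3: 91245+0+75·79·7=132720 → min 24675 | A_2..A_5: k=2: 0+18270+11·30·8=20910; k=3: 26070+4424+11·79·8=37446; k=4: 18900+0+11·7·8=19516 → min 19516.
Length 5: A_1..A_5: k=1: 0+19516+75·11·8=26116; k=2: 24750+18270+75·30·8=61020; k=3: 91245+4424+75·79·8=143069; k=4: 24675+0+75·7·8=28875 → min 26116.
Optimal order: (A_1 ((A_2 (A_3 A_4)) A_5)) with cost 26116.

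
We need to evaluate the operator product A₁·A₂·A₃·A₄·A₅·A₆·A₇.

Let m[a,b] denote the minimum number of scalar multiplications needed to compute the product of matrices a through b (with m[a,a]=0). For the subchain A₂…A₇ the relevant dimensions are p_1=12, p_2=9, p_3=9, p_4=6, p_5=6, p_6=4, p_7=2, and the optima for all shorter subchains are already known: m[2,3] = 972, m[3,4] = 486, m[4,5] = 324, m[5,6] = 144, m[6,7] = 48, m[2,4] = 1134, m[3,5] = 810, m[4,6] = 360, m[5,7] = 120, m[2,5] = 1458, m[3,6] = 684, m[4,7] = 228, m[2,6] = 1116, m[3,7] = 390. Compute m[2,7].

606

m[2,7] = min over k∈[2,6] of m[2,k]+m[k+1,7]+p_{1}·p_k·p_{7}.
k=2: 0 + 390 + 12·9·2 = 606; k=3: 972 + 228 + 12·9·2 = 1416; k=4: 1134 + 120 + 12·6·2 = 1398; k=5: 1458 + 48 + 12·6·2 = 1650; k=6: 1116 + 0 + 12·4·2 = 1212.
Minimum: 606 at k=2.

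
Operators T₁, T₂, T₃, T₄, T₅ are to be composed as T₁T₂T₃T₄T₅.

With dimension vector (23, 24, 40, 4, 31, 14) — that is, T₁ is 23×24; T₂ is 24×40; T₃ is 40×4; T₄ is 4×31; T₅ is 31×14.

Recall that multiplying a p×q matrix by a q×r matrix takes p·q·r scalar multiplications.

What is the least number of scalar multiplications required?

Adjacent pairs: T₁T₂ = 23·24·40 = 22080; T₂T₃ = 24·40·4 = 3840; T₃T₄ = 40·4·31 = 4960; T₄T₅ = 4·31·14 = 1736.
Length 3: T₁..T₃: k=1: 0+3840+23·24·4=6048; k=2: 22080+0+23·40·4=25760 → min 6048 | T₂..T₄: k=2: 0+4960+24·40·31=34720; k=3: 3840+0+24·4·31=6816 → min 6816 | T₃..T₅: k=3: 0+1736+40·4·14=3976; k=4: 4960+0+40·31·14=22320 → min 3976.
Length 4: T₁..T₄: k=1: 0+6816+23·24·31=23928; k=2: 22080+4960+23·40·31=55560; k=3: 6048+0+23·4·31=8900 → min 8900 | T₂..T₅: k=2: 0+3976+24·40·14=17416; k=3: 3840+1736+24·4·14=6920; k=4: 6816+0+24·31·14=17232 → min 6920.
Length 5: T₁..T₅: k=1: 0+6920+23·24·14=14648; k=2: 22080+3976+23·40·14=38936; k=3: 6048+1736+23·4·14=9072; k=4: 8900+0+23·31·14=18882 → min 9072.
Optimal order: ((T₁(T₂T₃))(T₄T₅)) with cost 9072.

9072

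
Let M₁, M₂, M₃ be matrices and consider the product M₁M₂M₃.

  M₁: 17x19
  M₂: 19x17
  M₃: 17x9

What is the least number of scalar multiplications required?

5814

Order (M₁(M₂M₃)): (M₂M₃): 19×17 by 17×9 → 19×9, cost 19·17·9 = 2907; (M₁(M₂M₃)): 17×19 by 19×9 → 17×9, cost 17·19·9 = 2907; cumulative 5814. Total 5814.
Order ((M₁M₂)M₃): (M₁M₂): 17×19 by 19×17 → 17×17, cost 17·19·17 = 5491; ((M₁M₂)M₃): 17×17 by 17×9 → 17×9, cost 17·17·9 = 2601; cumulative 8092. Total 8092.
Minimum: 5814.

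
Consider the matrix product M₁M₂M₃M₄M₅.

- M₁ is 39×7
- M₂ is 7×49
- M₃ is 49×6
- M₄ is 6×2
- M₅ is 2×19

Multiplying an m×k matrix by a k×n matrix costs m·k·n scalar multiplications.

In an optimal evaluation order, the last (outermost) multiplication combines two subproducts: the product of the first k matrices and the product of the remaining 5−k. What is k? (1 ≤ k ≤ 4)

Adjacent pairs: M₁M₂ = 39·7·49 = 13377; M₂M₃ = 7·49·6 = 2058; M₃M₄ = 49·6·2 = 588; M₄M₅ = 6·2·19 = 228.
Length 3: M₁..M₃: k=1: 0+2058+39·7·6=3696; k=2: 13377+0+39·49·6=24843 → min 3696 | M₂..M₄: k=2: 0+588+7·49·2=1274; k=3: 2058+0+7·6·2=2142 → min 1274 | M₃..M₅: k=3: 0+228+49·6·19=5814; k=4: 588+0+49·2·19=2450 → min 2450.
Length 4: M₁..M₄: k=1: 0+1274+39·7·2=1820; k=2: 13377+588+39·49·2=17787; k=3: 3696+0+39·6·2=4164 → min 1820 | M₂..M₅: k=2: 0+2450+7·49·19=8967; k=3: 2058+228+7·6·19=3084; k=4: 1274+0+7·2·19=1540 → min 1540.
Top-level splits: k=1: (M₁..M₁)·(M₂..M₅) → 0+1540+39·7·19 = 6727; k=2: (M₁..M₂)·(M₃..M₅) → 13377+2450+39·49·19 = 52136; k=3: (M₁..M₃)·(M₄..M₅) → 3696+228+39·6·19 = 8370; k=4: (M₁..M₄)·(M₅..M₅) → 1820+0+39·2·19 = 3302.
Best split is after M₄, i.e. k = 4.

4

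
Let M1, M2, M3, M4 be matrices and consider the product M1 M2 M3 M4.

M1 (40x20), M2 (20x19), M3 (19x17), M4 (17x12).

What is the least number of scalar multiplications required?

18036

Adjacent pairs: M1M2 = 40·20·19 = 15200; M2M3 = 20·19·17 = 6460; M3M4 = 19·17·12 = 3876.
Length 3: M1..M3: k=1: 0+6460+40·20·17=20060; k=2: 15200+0+40·19·17=28120 → min 20060 | M2..M4: k=2: 0+3876+20·19·12=8436; k=3: 6460+0+20·17·12=10540 → min 8436.
Length 4: M1..M4: k=1: 0+8436+40·20·12=18036; k=2: 15200+3876+40·19·12=28196; k=3: 20060+0+40·17·12=28220 → min 18036.
Optimal order: (M1 (M2 (M3 M4))) with cost 18036.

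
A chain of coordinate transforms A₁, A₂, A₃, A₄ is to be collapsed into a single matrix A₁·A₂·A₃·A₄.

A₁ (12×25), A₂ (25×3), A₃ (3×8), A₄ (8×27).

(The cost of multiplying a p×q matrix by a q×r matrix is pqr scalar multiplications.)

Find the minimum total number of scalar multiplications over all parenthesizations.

Adjacent pairs: A₁A₂ = 12·25·3 = 900; A₂A₃ = 25·3·8 = 600; A₃A₄ = 3·8·27 = 648.
Length 3: A₁..A₃: k=1: 0+600+12·25·8=3000; k=2: 900+0+12·3·8=1188 → min 1188 | A₂..A₄: k=2: 0+648+25·3·27=2673; k=3: 600+0+25·8·27=6000 → min 2673.
Length 4: A₁..A₄: k=1: 0+2673+12·25·27=10773; k=2: 900+648+12·3·27=2520; k=3: 1188+0+12·8·27=3780 → min 2520.
Optimal order: ((A₁·A₂)·(A₃·A₄)) with cost 2520.

2520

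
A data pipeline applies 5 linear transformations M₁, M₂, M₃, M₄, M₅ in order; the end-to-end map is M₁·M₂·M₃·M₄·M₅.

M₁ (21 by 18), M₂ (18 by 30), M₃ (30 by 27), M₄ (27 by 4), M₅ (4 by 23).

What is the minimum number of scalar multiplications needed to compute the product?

Adjacent pairs: M₁M₂ = 21·18·30 = 11340; M₂M₃ = 18·30·27 = 14580; M₃M₄ = 30·27·4 = 3240; M₄M₅ = 27·4·23 = 2484.
Length 3: M₁..M₃: k=1: 0+14580+21·18·27=24786; k=2: 11340+0+21·30·27=28350 → min 24786 | M₂..M₄: k=2: 0+3240+18·30·4=5400; k=3: 14580+0+18·27·4=16524 → min 5400 | M₃..M₅: k=3: 0+2484+30·27·23=21114; k=4: 3240+0+30·4·23=6000 → min 6000.
Length 4: M₁..M₄: k=1: 0+5400+21·18·4=6912; k=2: 11340+3240+21·30·4=17100; k=3: 24786+0+21·27·4=27054 → min 6912 | M₂..M₅: k=2: 0+6000+18·30·23=18420; k=3: 14580+2484+18·27·23=28242; k=4: 5400+0+18·4·23=7056 → min 7056.
Length 5: M₁..M₅: k=1: 0+7056+21·18·23=15750; k=2: 11340+6000+21·30·23=31830; k=3: 24786+2484+21·27·23=40311; k=4: 6912+0+21·4·23=8844 → min 8844.
Optimal order: ((M₁·(M₂·(M₃·M₄)))·M₅) with cost 8844.

8844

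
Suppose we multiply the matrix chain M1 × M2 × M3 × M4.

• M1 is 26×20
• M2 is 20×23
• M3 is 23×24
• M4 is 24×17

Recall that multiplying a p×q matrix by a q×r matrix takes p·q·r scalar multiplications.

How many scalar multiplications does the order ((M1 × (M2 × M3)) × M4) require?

(M2 × M3): 20×23 by 23×24 → 20×24, cost 20·23·24 = 11040
(M1 × (M2 × M3)): 26×20 by 20×24 → 26×24, cost 26·20·24 = 12480; cumulative 23520
((M1 × (M2 × M3)) × M4): 26×24 by 24×17 → 26×17, cost 26·24·17 = 10608; cumulative 34128
Total: 34128 scalar multiplications.

34128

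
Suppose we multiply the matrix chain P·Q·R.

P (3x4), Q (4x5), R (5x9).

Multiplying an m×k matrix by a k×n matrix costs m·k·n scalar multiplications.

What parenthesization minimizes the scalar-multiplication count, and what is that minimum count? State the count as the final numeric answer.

195

(P·(Q·R)): cost 288.
((P·Q)·R): cost 195.
Optimal: ((P·Q)·R) with cost 195.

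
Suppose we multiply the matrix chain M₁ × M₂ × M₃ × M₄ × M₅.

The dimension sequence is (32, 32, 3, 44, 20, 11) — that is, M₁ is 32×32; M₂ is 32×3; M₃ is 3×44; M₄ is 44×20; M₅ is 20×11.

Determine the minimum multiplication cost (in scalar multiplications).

7428

Adjacent pairs: M₁M₂ = 32·32·3 = 3072; M₂M₃ = 32·3·44 = 4224; M₃M₄ = 3·44·20 = 2640; M₄M₅ = 44·20·11 = 9680.
Length 3: M₁..M₃: k=1: 0+4224+32·32·44=49280; k=2: 3072+0+32·3·44=7296 → min 7296 | M₂..M₄: k=2: 0+2640+32·3·20=4560; k=3: 4224+0+32·44·20=32384 → min 4560 | M₃..M₅: k=3: 0+9680+3·44·11=11132; k=4: 2640+0+3·20·11=3300 → min 3300.
Length 4: M₁..M₄: k=1: 0+4560+32·32·20=25040; k=2: 3072+2640+32·3·20=7632; k=3: 7296+0+32·44·20=35456 → min 7632 | M₂..M₅: k=2: 0+3300+32·3·11=4356; k=3: 4224+9680+32·44·11=29392; k=4: 4560+0+32·20·11=11600 → min 4356.
Length 5: M₁..M₅: k=1: 0+4356+32·32·11=15620; k=2: 3072+3300+32·3·11=7428; k=3: 7296+9680+32·44·11=32464; k=4: 7632+0+32·20·11=14672 → min 7428.
Optimal order: ((M₁ × M₂) × ((M₃ × M₄) × M₅)) with cost 7428.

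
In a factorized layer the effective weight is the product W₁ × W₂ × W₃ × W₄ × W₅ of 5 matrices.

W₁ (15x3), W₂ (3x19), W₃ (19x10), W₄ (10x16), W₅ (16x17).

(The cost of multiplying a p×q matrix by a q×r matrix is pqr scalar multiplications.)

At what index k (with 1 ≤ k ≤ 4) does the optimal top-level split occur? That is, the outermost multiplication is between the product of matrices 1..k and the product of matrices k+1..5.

Adjacent pairs: W₁W₂ = 15·3·19 = 855; W₂W₃ = 3·19·10 = 570; W₃W₄ = 19·10·16 = 3040; W₄W₅ = 10·16·17 = 2720.
Length 3: W₁..W₃: k=1: 0+570+15·3·10=1020; k=2: 855+0+15·19·10=3705 → min 1020 | W₂..W₄: k=2: 0+3040+3·19·16=3952; k=3: 570+0+3·10·16=1050 → min 1050 | W₃..W₅: k=3: 0+2720+19·10·17=5950; k=4: 3040+0+19·16·17=8208 → min 5950.
Length 4: W₁..W₄: k=1: 0+1050+15·3·16=1770; k=2: 855+3040+15·19·16=8455; k=3: 1020+0+15·10·16=3420 → min 1770 | W₂..W₅: k=2: 0+5950+3·19·17=6919; k=3: 570+2720+3·10·17=3800; k=4: 1050+0+3·16·17=1866 → min 1866.
Top-level splits: k=1: (W₁..W₁)·(W₂..W₅) → 0+1866+15·3·17 = 2631; k=2: (W₁..W₂)·(W₃..W₅) → 855+5950+15·19·17 = 11650; k=3: (W₁..W₃)·(W₄..W₅) → 1020+2720+15·10·17 = 6290; k=4: (W₁..W₄)·(W₅..W₅) → 1770+0+15·16·17 = 5850.
Best split is after W₁, i.e. k = 1.

1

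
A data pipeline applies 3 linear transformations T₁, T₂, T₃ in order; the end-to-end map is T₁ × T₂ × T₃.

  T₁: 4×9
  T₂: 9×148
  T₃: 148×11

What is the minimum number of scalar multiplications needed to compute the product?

Order (T₁ × (T₂ × T₃)): (T₂ × T₃): 9×148 by 148×11 → 9×11, cost 9·148·11 = 14652; (T₁ × (T₂ × T₃)): 4×9 by 9×11 → 4×11, cost 4·9·11 = 396; cumulative 15048. Total 15048.
Order ((T₁ × T₂) × T₃): (T₁ × T₂): 4×9 by 9×148 → 4×148, cost 4·9·148 = 5328; ((T₁ × T₂) × T₃): 4×148 by 148×11 → 4×11, cost 4·148·11 = 6512; cumulative 11840. Total 11840.
Minimum: 11840.

11840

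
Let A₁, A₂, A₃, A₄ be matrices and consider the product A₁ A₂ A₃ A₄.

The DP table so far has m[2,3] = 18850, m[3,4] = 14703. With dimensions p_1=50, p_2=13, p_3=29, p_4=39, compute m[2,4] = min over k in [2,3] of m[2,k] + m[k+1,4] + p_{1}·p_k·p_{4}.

m[2,4] = min over k∈[2,3] of m[2,k]+m[k+1,4]+p_{1}·p_k·p_{4}.
k=2: 0 + 14703 + 50·13·39 = 40053; k=3: 18850 + 0 + 50·29·39 = 75400.
Minimum: 40053 at k=2.

40053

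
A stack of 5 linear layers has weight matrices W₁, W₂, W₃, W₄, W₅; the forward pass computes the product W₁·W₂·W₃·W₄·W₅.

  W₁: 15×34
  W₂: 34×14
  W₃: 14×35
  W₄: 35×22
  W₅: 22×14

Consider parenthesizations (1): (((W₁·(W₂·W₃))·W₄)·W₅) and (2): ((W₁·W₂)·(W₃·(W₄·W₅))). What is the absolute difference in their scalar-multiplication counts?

22960

Order (1) = (((W₁·(W₂·W₃))·W₄)·W₅): (W₂·W₃): 34×14 by 14×35 → 34×35, cost 34·14·35 = 16660; (W₁·(W₂·W₃)): 15×34 by 34×35 → 15×35, cost 15·34·35 = 17850; cumulative 34510; ((W₁·(W₂·W₃))·W₄): 15×35 by 35×22 → 15×22, cost 15·35·22 = 11550; cumulative 46060; (((W₁·(W₂·W₃))·W₄)·W₅): 15×22 by 22×14 → 15×14, cost 15·22·14 = 4620; cumulative 50680. Total 50680.
Order (2) = ((W₁·W₂)·(W₃·(W₄·W₅))): (W₁·W₂): 15×34 by 34×14 → 15×14, cost 15·34·14 = 7140; (W₄·W₅): 35×22 by 22×14 → 35×14, cost 35·22·14 = 10780; (W₃·(W₄·W₅)): 14×35 by 35×14 → 14×14, cost 14·35·14 = 6860; cumulative 17640; ((W₁·W₂)·(W₃·(W₄·W₅))): 15×14 by 14×14 → 15×14, cost 15·14·14 = 2940; cumulative 27720. Total 27720.
Difference: |50680 − 27720| = 22960.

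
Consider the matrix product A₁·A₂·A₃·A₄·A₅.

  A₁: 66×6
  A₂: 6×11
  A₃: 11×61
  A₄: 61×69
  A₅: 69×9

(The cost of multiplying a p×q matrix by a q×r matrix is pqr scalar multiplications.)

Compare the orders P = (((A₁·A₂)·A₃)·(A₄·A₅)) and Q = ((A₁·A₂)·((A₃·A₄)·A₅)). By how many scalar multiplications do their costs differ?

Order P = (((A₁·A₂)·A₃)·(A₄·A₅)): (A₁·A₂): 66×6 by 6×11 → 66×11, cost 66·6·11 = 4356; ((A₁·A₂)·A₃): 66×11 by 11×61 → 66×61, cost 66·11·61 = 44286; cumulative 48642; (A₄·A₅): 61×69 by 69×9 → 61×9, cost 61·69·9 = 37881; (((A₁·A₂)·A₃)·(A₄·A₅)): 66×61 by 61×9 → 66×9, cost 66·61·9 = 36234; cumulative 122757. Total 122757.
Order Q = ((A₁·A₂)·((A₃·A₄)·A₅)): (A₁·A₂): 66×6 by 6×11 → 66×11, cost 66·6·11 = 4356; (A₃·A₄): 11×61 by 61×69 → 11×69, cost 11·61·69 = 46299; ((A₃·A₄)·A₅): 11×69 by 69×9 → 11×9, cost 11·69·9 = 6831; cumulative 53130; ((A₁·A₂)·((A₃·A₄)·A₅)): 66×11 by 11×9 → 66×9, cost 66·11·9 = 6534; cumulative 64020. Total 64020.
Difference: |122757 − 64020| = 58737.

58737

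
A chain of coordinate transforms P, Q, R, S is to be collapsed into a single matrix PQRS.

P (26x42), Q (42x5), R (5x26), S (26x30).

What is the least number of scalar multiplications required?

Adjacent pairs: PQ = 26·42·5 = 5460; QR = 42·5·26 = 5460; RS = 5·26·30 = 3900.
Length 3: P..R: k=1: 0+5460+26·42·26=33852; k=2: 5460+0+26·5·26=8840 → min 8840 | Q..S: k=2: 0+3900+42·5·30=10200; k=3: 5460+0+42·26·30=38220 → min 10200.
Length 4: P..S: k=1: 0+10200+26·42·30=42960; k=2: 5460+3900+26·5·30=13260; k=3: 8840+0+26·26·30=29120 → min 13260.
Optimal order: ((PQ)(RS)) with cost 13260.

13260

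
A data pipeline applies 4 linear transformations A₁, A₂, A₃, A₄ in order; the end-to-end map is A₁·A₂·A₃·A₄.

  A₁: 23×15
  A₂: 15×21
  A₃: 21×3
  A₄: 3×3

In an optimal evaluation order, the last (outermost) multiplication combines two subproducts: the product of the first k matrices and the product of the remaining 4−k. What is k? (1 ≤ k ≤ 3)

Adjacent pairs: A₁A₂ = 23·15·21 = 7245; A₂A₃ = 15·21·3 = 945; A₃A₄ = 21·3·3 = 189.
Length 3: A₁..A₃: k=1: 0+945+23·15·3=1980; k=2: 7245+0+23·21·3=8694 → min 1980 | A₂..A₄: k=2: 0+189+15·21·3=1134; k=3: 945+0+15·3·3=1080 → min 1080.
Top-level splits: k=1: (A₁..A₁)·(A₂..A₄) → 0+1080+23·15·3 = 2115; k=2: (A₁..A₂)·(A₃..A₄) → 7245+189+23·21·3 = 8883; k=3: (A₁..A₃)·(A₄..A₄) → 1980+0+23·3·3 = 2187.
Best split is after A₁, i.e. k = 1.

1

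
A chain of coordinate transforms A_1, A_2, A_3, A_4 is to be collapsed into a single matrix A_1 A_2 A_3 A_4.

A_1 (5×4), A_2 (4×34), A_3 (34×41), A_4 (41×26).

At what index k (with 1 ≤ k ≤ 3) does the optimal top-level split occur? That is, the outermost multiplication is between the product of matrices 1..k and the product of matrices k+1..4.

1

Adjacent pairs: A_1A_2 = 5·4·34 = 680; A_2A_3 = 4·34·41 = 5576; A_3A_4 = 34·41·26 = 36244.
Length 3: A_1..A_3: k=1: 0+5576+5·4·41=6396; k=2: 680+0+5·34·41=7650 → min 6396 | A_2..A_4: k=2: 0+36244+4·34·26=39780; k=3: 5576+0+4·41·26=9840 → min 9840.
Top-level splits: k=1: (A_1..A_1)·(A_2..A_4) → 0+9840+5·4·26 = 10360; k=2: (A_1..A_2)·(A_3..A_4) → 680+36244+5·34·26 = 41344; k=3: (A_1..A_3)·(A_4..A_4) → 6396+0+5·41·26 = 11726.
Best split is after A_1, i.e. k = 1.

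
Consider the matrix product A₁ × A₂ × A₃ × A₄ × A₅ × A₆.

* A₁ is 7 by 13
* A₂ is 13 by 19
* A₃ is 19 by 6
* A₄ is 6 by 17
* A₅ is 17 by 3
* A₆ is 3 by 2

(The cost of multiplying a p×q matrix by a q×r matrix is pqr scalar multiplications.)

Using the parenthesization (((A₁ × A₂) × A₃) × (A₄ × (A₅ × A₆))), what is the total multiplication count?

(A₁ × A₂): 7×13 by 13×19 → 7×19, cost 7·13·19 = 1729
((A₁ × A₂) × A₃): 7×19 by 19×6 → 7×6, cost 7·19·6 = 798; cumulative 2527
(A₅ × A₆): 17×3 by 3×2 → 17×2, cost 17·3·2 = 102
(A₄ × (A₅ × A₆)): 6×17 by 17×2 → 6×2, cost 6·17·2 = 204; cumulative 306
(((A₁ × A₂) × A₃) × (A₄ × (A₅ × A₆))): 7×6 by 6×2 → 7×2, cost 7·6·2 = 84; cumulative 2917
Total: 2917 scalar multiplications.

2917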